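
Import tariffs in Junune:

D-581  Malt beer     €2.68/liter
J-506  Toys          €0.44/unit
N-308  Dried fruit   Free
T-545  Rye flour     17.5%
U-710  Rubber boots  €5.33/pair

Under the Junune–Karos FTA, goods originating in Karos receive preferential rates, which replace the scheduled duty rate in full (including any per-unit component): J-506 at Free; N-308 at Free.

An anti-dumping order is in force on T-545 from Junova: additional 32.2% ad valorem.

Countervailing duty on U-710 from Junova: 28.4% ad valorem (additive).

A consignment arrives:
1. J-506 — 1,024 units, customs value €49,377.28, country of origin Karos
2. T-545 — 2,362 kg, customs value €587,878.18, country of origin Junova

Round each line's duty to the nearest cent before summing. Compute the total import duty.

Line 1 (J-506, Karos, 1,024 units, €49,377.28):
Base rate for J-506 is €0.44/unit.
Origin Karos qualifies under the Junune–Karos agreement and J-506 is covered: preferential rate Free applies instead.
Duty = €49,377.28 × 0% = €0.00.
Line 2 (T-545, Junova, 2,362 kg, €587,878.18):
Base rate for T-545 is 17.5%.
Additional duty on T-545 from Junova: +32.2%. Applied ad valorem rate: 17.5% + 32.2% = 49.7%.
Duty = €587,878.18 × 49.7% = €292,175.46.
Total = €0.00 + €292,175.46 = €292,175.46.

€292,175.46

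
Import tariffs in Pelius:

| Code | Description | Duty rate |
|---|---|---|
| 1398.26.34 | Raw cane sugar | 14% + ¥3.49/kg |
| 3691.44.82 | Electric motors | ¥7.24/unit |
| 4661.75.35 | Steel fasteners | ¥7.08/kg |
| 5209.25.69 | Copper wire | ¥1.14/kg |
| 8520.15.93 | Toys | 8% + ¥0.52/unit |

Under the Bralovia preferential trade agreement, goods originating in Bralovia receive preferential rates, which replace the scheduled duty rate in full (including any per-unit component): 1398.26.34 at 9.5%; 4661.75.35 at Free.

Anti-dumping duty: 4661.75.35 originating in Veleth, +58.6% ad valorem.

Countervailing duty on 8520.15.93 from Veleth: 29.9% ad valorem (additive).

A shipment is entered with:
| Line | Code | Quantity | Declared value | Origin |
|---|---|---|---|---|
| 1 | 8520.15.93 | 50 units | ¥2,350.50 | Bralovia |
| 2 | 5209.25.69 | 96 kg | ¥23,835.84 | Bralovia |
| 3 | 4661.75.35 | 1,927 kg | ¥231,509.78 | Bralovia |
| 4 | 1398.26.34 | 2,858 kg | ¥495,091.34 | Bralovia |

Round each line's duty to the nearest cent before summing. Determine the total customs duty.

¥47,357.16

Line 1 (8520.15.93, Bralovia, 50 units, ¥2,350.50):
Base rate for 8520.15.93 is 8% + ¥0.52/unit.
Origin Bralovia is the FTA partner but 8520.15.93 is not on the preference list; base rate stands.
The additional-duty order on 8520.15.93 targets Veleth, not Bralovia; it does not apply.
Duty = ¥2,350.50 × 8% + 50 × ¥0.52 = ¥214.04.
Line 2 (5209.25.69, Bralovia, 96 kg, ¥23,835.84):
Base rate for 5209.25.69 is ¥1.14/kg.
Origin Bralovia is the FTA partner but 5209.25.69 is not on the preference list; base rate stands.
Duty = 96 × ¥1.14 = ¥109.44.
Line 3 (4661.75.35, Bralovia, 1,927 kg, ¥231,509.78):
Base rate for 4661.75.35 is ¥7.08/kg.
Origin Bralovia qualifies under the Pelius–Bralovia agreement and 4661.75.35 is covered: preferential rate Free applies instead.
The additional-duty order on 4661.75.35 targets Veleth, not Bralovia; it does not apply.
Duty = ¥231,509.78 × 0% = ¥0.00.
Line 4 (1398.26.34, Bralovia, 2,858 kg, ¥495,091.34):
Base rate for 1398.26.34 is 14% + ¥3.49/kg.
Origin Bralovia qualifies under the Pelius–Bralovia agreement and 1398.26.34 is covered: preferential rate 9.5% applies instead.
Duty = ¥495,091.34 × 9.5% = ¥47,033.68.
Total = ¥214.04 + ¥109.44 + ¥0.00 + ¥47,033.68 = ¥47,357.16.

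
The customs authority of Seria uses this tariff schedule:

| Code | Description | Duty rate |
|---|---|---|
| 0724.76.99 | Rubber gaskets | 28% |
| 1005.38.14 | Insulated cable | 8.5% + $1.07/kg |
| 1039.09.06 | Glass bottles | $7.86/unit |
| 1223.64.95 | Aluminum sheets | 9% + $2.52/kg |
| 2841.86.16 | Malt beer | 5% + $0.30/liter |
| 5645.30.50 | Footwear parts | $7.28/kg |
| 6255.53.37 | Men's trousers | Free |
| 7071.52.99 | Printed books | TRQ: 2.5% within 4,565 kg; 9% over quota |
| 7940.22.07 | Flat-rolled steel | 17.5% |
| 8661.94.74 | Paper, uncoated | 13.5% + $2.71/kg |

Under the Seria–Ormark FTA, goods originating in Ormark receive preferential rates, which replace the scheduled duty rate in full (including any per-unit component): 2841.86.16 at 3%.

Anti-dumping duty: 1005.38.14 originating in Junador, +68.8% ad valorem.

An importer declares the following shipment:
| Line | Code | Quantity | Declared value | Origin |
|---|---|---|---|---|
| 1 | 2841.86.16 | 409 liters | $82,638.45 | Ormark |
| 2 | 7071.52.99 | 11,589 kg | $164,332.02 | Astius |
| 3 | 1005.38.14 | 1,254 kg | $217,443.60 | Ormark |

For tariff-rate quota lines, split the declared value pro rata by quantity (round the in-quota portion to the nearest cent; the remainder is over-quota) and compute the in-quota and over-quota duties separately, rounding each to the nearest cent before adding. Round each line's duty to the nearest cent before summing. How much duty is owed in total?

Line 1 (2841.86.16, Ormark, 409 liters, $82,638.45):
Base rate for 2841.86.16 is 5% + $0.30/liter.
Origin Ormark qualifies under the Seria–Ormark agreement and 2841.86.16 is covered: preferential rate 3% applies instead.
Duty = $82,638.45 × 3% = $2,479.15.
Line 2 (7071.52.99, Astius, 11,589 kg, $164,332.02):
Code 7071.52.99 is under a tariff-rate quota (threshold 4,565 kg). In-quota: 4,565 kg at 2.5%; over-quota: 7,024 kg at 9%.
Pro-rata value split: in-quota = $164,332.02 × 4,565/11,589 = $64,731.70; over-quota = $164,332.02 − $64,731.70 = $99,600.32.
In-quota duty = $64,731.70 × 2.5% = $1,618.29. Over-quota duty = $99,600.32 × 9% = $8,964.03.
Line duty = $1,618.29 + $8,964.03 = $10,582.32.
Line 3 (1005.38.14, Ormark, 1,254 kg, $217,443.60):
Base rate for 1005.38.14 is 8.5% + $1.07/kg.
Origin Ormark is the FTA partner but 1005.38.14 is not on the preference list; base rate stands.
The additional-duty order on 1005.38.14 targets Junador, not Ormark; it does not apply.
Duty = $217,443.60 × 8.5% + 1,254 × $1.07 = $19,824.49.
Total = $2,479.15 + $10,582.32 + $19,824.49 = $32,885.96.

$32,885.96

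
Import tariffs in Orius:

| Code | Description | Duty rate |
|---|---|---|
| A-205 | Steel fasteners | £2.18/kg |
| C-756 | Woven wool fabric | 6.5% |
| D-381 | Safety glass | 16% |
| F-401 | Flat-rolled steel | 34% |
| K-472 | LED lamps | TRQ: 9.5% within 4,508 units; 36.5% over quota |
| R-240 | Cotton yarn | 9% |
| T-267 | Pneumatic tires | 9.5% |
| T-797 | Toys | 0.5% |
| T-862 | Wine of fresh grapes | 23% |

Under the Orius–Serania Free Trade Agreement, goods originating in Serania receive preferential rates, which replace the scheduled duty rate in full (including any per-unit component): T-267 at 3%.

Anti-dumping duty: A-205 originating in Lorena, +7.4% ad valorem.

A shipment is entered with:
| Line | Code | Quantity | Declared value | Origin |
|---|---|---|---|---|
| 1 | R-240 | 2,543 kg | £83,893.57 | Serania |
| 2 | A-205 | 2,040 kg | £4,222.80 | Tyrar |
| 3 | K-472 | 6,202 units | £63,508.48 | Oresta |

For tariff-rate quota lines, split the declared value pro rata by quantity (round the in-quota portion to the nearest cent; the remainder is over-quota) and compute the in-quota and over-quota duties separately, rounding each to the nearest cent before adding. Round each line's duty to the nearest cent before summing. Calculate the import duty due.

Line 1 (R-240, Serania, 2,543 kg, £83,893.57):
Base rate for R-240 is 9%.
Origin Serania is the FTA partner but R-240 is not on the preference list; base rate stands.
Duty = £83,893.57 × 9% = £7,550.42.
Line 2 (A-205, Tyrar, 2,040 kg, £4,222.80):
Base rate for A-205 is £2.18/kg.
The additional-duty order on A-205 targets Lorena, not Tyrar; it does not apply.
Duty = 2,040 × £2.18 = £4,447.20.
Line 3 (K-472, Oresta, 6,202 units, £63,508.48):
Code K-472 is under a tariff-rate quota (threshold 4,508 units). In-quota: 4,508 units at 9.5%; over-quota: 1,694 units at 36.5%.
Pro-rata value split: in-quota = £63,508.48 × 4,508/6,202 = £46,161.92; over-quota = £63,508.48 − £46,161.92 = £17,346.56.
In-quota duty = £46,161.92 × 9.5% = £4,385.38. Over-quota duty = £17,346.56 × 36.5% = £6,331.49.
Line duty = £4,385.38 + £6,331.49 = £10,716.87.
Total = £7,550.42 + £4,447.20 + £10,716.87 = £22,714.49.

£22,714.49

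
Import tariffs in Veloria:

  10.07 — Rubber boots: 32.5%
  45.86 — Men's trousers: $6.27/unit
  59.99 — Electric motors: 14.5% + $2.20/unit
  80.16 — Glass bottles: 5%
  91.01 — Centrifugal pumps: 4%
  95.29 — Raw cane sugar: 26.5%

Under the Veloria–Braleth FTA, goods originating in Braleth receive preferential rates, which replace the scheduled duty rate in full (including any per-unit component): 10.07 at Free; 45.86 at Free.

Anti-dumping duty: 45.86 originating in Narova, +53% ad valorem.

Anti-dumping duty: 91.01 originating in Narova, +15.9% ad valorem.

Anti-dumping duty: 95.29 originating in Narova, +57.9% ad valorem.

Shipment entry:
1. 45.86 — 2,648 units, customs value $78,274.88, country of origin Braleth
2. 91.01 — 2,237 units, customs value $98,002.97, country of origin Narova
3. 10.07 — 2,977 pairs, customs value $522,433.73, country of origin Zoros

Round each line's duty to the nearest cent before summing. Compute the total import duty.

Line 1 (45.86, Braleth, 2,648 units, $78,274.88):
Base rate for 45.86 is $6.27/unit.
Origin Braleth qualifies under the Veloria–Braleth agreement and 45.86 is covered: preferential rate Free applies instead.
The additional-duty order on 45.86 targets Narova, not Braleth; it does not apply.
Duty = $78,274.88 × 0% = $0.00.
Line 2 (91.01, Narova, 2,237 units, $98,002.97):
Base rate for 91.01 is 4%.
Additional duty on 91.01 from Narova: +15.9%. Applied ad valorem rate: 4% + 15.9% = 19.9%.
Duty = $98,002.97 × 19.9% = $19,502.59.
Line 3 (10.07, Zoros, 2,977 pairs, $522,433.73):
Base rate for 10.07 is 32.5%.
10.07 has an FTA preferential rate, but origin Zoros is not Braleth; base rate stands.
Duty = $522,433.73 × 32.5% = $169,790.96.
Total = $0.00 + $19,502.59 + $169,790.96 = $189,293.55.

$189,293.55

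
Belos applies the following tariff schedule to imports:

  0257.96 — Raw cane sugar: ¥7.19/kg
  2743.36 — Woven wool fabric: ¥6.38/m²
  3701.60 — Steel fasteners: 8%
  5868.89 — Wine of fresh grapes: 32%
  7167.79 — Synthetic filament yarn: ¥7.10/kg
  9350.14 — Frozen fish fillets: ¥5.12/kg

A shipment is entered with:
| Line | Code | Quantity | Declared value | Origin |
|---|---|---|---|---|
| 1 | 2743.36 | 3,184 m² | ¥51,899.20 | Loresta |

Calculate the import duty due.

Line 1 (2743.36, Loresta, 3,184 m², ¥51,899.20):
Base rate for 2743.36 is ¥6.38/m².
Duty = 3,184 × ¥6.38 = ¥20,313.92.

¥20,313.92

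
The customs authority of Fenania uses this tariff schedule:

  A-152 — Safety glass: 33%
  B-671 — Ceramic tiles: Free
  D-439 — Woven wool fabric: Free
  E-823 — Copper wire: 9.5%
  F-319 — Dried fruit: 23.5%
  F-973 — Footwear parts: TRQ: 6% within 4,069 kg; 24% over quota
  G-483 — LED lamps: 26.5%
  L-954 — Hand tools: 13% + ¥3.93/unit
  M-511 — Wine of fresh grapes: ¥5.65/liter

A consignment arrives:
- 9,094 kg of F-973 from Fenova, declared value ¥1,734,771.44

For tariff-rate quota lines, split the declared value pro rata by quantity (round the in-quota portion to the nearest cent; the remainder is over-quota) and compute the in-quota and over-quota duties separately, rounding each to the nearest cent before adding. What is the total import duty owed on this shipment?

Line 1 (F-973, Fenova, 9,094 kg, ¥1,734,771.44):
Code F-973 is under a tariff-rate quota (threshold 4,069 kg). In-quota: 4,069 kg at 6%; over-quota: 5,025 kg at 24%.
Pro-rata value split: in-quota = ¥1,734,771.44 × 4,069/9,094 = ¥776,202.44; over-quota = ¥1,734,771.44 − ¥776,202.44 = ¥958,569.00.
In-quota duty = ¥776,202.44 × 6% = ¥46,572.15. Over-quota duty = ¥958,569.00 × 24% = ¥230,056.56.
Line duty = ¥46,572.15 + ¥230,056.56 = ¥276,628.71.

¥276,628.71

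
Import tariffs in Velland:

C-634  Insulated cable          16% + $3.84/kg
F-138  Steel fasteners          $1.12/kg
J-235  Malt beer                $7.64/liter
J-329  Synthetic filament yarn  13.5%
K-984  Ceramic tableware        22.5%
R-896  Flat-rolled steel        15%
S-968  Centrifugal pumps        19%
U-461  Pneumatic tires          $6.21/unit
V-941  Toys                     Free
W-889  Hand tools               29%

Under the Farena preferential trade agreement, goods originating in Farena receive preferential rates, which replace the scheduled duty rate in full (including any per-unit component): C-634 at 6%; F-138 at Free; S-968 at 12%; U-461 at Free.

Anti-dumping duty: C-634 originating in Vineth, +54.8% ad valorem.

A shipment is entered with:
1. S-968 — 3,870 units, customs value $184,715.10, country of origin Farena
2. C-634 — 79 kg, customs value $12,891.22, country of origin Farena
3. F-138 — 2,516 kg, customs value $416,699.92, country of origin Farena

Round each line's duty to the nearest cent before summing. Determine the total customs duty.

Line 1 (S-968, Farena, 3,870 units, $184,715.10):
Base rate for S-968 is 19%.
Origin Farena qualifies under the Velland–Farena agreement and S-968 is covered: preferential rate 12% applies instead.
Duty = $184,715.10 × 12% = $22,165.81.
Line 2 (C-634, Farena, 79 kg, $12,891.22):
Base rate for C-634 is 16% + $3.84/kg.
Origin Farena qualifies under the Velland–Farena agreement and C-634 is covered: preferential rate 6% applies instead.
The additional-duty order on C-634 targets Vineth, not Farena; it does not apply.
Duty = $12,891.22 × 6% = $773.47.
Line 3 (F-138, Farena, 2,516 kg, $416,699.92):
Base rate for F-138 is $1.12/kg.
Origin Farena qualifies under the Velland–Farena agreement and F-138 is covered: preferential rate Free applies instead.
Duty = $416,699.92 × 0% = $0.00.
Total = $22,165.81 + $773.47 + $0.00 = $22,939.28.

$22,939.28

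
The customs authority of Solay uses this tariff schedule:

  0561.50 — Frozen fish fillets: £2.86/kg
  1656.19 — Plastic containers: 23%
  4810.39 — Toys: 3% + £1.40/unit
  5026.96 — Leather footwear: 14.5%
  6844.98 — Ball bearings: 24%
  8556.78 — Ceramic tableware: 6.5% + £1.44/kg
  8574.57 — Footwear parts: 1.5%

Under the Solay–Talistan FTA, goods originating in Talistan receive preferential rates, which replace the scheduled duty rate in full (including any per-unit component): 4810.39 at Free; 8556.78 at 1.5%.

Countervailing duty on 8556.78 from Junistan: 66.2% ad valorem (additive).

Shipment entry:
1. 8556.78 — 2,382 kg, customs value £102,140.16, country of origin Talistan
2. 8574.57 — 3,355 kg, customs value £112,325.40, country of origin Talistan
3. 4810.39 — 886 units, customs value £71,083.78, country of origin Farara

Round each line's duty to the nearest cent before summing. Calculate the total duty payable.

£6,589.89

Line 1 (8556.78, Talistan, 2,382 kg, £102,140.16):
Base rate for 8556.78 is 6.5% + £1.44/kg.
Origin Talistan qualifies under the Solay–Talistan agreement and 8556.78 is covered: preferential rate 1.5% applies instead.
The additional-duty order on 8556.78 targets Junistan, not Talistan; it does not apply.
Duty = £102,140.16 × 1.5% = £1,532.10.
Line 2 (8574.57, Talistan, 3,355 kg, £112,325.40):
Base rate for 8574.57 is 1.5%.
Origin Talistan is the FTA partner but 8574.57 is not on the preference list; base rate stands.
Duty = £112,325.40 × 1.5% = £1,684.88.
Line 3 (4810.39, Farara, 886 units, £71,083.78):
Base rate for 4810.39 is 3% + £1.40/unit.
4810.39 has an FTA preferential rate, but origin Farara is not Talistan; base rate stands.
Duty = £71,083.78 × 3% + 886 × £1.40 = £3,372.91.
Total = £1,532.10 + £1,684.88 + £3,372.91 = £6,589.89.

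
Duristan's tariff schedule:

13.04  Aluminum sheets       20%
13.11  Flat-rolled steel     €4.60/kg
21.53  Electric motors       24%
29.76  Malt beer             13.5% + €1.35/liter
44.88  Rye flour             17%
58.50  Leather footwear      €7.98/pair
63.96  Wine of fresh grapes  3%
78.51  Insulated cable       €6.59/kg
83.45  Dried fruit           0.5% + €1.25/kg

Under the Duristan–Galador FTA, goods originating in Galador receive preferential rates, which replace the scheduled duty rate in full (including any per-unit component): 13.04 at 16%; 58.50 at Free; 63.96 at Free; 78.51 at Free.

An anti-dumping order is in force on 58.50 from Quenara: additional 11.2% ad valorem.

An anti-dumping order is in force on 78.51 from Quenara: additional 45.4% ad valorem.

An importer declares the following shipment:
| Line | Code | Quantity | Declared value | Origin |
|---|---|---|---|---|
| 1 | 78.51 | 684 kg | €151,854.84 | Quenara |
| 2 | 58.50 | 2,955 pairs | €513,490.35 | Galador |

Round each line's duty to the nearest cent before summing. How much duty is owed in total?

€73,449.66

Line 1 (78.51, Quenara, 684 kg, €151,854.84):
Base rate for 78.51 is €6.59/kg.
78.51 has an FTA preferential rate, but origin Quenara is not Galador; base rate stands.
Additional duty on 78.51 from Quenara: +45.4% ad valorem. Applied ad valorem rate = 45.4%.
Duty = €151,854.84 × 45.4% + 684 × €6.59 = €73,449.66.
Line 2 (58.50, Galador, 2,955 pairs, €513,490.35):
Base rate for 58.50 is €7.98/pair.
Origin Galador qualifies under the Duristan–Galador agreement and 58.50 is covered: preferential rate Free applies instead.
The additional-duty order on 58.50 targets Quenara, not Galador; it does not apply.
Duty = €513,490.35 × 0% = €0.00.
Total = €73,449.66 + €0.00 = €73,449.66.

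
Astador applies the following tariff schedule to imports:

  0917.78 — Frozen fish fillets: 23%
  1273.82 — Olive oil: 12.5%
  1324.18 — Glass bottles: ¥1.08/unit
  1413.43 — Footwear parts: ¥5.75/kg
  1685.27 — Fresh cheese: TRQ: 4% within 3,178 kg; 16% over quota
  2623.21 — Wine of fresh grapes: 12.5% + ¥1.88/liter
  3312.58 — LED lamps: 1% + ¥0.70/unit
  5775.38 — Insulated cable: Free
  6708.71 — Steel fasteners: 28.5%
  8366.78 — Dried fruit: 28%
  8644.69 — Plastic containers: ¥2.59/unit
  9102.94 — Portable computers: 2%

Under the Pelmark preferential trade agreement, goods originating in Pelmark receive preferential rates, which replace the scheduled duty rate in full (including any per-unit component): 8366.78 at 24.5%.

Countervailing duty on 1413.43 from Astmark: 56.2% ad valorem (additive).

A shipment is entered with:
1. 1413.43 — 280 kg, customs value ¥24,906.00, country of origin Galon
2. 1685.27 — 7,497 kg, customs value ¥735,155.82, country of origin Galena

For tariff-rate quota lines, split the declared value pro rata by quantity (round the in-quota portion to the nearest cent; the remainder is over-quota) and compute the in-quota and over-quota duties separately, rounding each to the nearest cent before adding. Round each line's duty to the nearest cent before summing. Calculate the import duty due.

¥81,838.77

Line 1 (1413.43, Galon, 280 kg, ¥24,906.00):
Base rate for 1413.43 is ¥5.75/kg.
The additional-duty order on 1413.43 targets Astmark, not Galon; it does not apply.
Duty = 280 × ¥5.75 = ¥1,610.00.
Line 2 (1685.27, Galena, 7,497 kg, ¥735,155.82):
Code 1685.27 is under a tariff-rate quota (threshold 3,178 kg). In-quota: 3,178 kg at 4%; over-quota: 4,319 kg at 16%.
Pro-rata value split: in-quota = ¥735,155.82 × 3,178/7,497 = ¥311,634.68; over-quota = ¥735,155.82 − ¥311,634.68 = ¥423,521.14.
In-quota duty = ¥311,634.68 × 4% = ¥12,465.39. Over-quota duty = ¥423,521.14 × 16% = ¥67,763.38.
Line duty = ¥12,465.39 + ¥67,763.38 = ¥80,228.77.
Total = ¥1,610.00 + ¥80,228.77 = ¥81,838.77.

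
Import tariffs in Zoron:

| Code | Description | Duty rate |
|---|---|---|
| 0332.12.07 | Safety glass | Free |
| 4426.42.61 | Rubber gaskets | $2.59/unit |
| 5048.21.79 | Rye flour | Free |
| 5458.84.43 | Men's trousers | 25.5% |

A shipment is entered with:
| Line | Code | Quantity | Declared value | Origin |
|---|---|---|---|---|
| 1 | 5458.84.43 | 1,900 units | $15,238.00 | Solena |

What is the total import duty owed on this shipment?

Line 1 (5458.84.43, Solena, 1,900 units, $15,238.00):
Base rate for 5458.84.43 is 25.5%.
Duty = $15,238.00 × 25.5% = $3,885.69.

$3,885.69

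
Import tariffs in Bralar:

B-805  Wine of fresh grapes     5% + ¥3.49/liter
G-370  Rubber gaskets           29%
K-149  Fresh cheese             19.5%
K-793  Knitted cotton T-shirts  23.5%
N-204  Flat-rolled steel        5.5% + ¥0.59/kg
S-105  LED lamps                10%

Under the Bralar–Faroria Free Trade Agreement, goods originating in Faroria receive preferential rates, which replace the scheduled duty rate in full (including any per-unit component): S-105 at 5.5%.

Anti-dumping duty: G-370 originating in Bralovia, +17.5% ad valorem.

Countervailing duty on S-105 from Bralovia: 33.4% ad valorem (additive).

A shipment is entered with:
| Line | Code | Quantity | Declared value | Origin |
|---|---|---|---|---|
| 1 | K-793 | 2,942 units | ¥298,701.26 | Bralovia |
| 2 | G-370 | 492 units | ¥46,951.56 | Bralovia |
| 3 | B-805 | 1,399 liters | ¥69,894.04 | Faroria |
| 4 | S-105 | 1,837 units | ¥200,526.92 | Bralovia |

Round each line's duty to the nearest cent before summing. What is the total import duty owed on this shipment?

Line 1 (K-793, Bralovia, 2,942 units, ¥298,701.26):
Base rate for K-793 is 23.5%.
Duty = ¥298,701.26 × 23.5% = ¥70,194.80.
Line 2 (G-370, Bralovia, 492 units, ¥46,951.56):
Base rate for G-370 is 29%.
Additional duty on G-370 from Bralovia: +17.5%. Applied ad valorem rate: 29% + 17.5% = 46.5%.
Duty = ¥46,951.56 × 46.5% = ¥21,832.48.
Line 3 (B-805, Faroria, 1,399 liters, ¥69,894.04):
Base rate for B-805 is 5% + ¥3.49/liter.
Origin Faroria is the FTA partner but B-805 is not on the preference list; base rate stands.
Duty = ¥69,894.04 × 5% + 1,399 × ¥3.49 = ¥8,377.21.
Line 4 (S-105, Bralovia, 1,837 units, ¥200,526.92):
Base rate for S-105 is 10%.
S-105 has an FTA preferential rate, but origin Bralovia is not Faroria; base rate stands.
Additional duty on S-105 from Bralovia: +33.4%. Applied ad valorem rate: 10% + 33.4% = 43.4%.
Duty = ¥200,526.92 × 43.4% = ¥87,028.68.
Total = ¥70,194.80 + ¥21,832.48 + ¥8,377.21 + ¥87,028.68 = ¥187,433.17.

¥187,433.17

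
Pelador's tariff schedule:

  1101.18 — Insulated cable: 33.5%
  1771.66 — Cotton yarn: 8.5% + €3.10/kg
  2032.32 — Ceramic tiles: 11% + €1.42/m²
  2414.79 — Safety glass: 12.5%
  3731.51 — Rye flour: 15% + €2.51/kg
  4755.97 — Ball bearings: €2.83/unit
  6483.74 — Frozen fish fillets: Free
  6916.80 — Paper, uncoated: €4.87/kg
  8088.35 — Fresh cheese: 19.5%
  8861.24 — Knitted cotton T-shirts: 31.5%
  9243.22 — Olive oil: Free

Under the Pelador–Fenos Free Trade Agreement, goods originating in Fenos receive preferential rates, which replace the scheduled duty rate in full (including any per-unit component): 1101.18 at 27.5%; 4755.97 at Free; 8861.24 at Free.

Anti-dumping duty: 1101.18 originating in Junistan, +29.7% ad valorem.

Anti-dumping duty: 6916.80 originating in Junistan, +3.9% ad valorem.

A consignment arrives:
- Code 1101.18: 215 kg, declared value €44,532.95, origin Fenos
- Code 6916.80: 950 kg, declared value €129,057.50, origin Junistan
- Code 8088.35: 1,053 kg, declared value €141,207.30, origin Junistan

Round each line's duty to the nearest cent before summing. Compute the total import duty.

€49,441.72

Line 1 (1101.18, Fenos, 215 kg, €44,532.95):
Base rate for 1101.18 is 33.5%.
Origin Fenos qualifies under the Pelador–Fenos agreement and 1101.18 is covered: preferential rate 27.5% applies instead.
The additional-duty order on 1101.18 targets Junistan, not Fenos; it does not apply.
Duty = €44,532.95 × 27.5% = €12,246.56.
Line 2 (6916.80, Junistan, 950 kg, €129,057.50):
Base rate for 6916.80 is €4.87/kg.
Additional duty on 6916.80 from Junistan: +3.9% ad valorem. Applied ad valorem rate = 3.9%.
Duty = €129,057.50 × 3.9% + 950 × €4.87 = €9,659.74.
Line 3 (8088.35, Junistan, 1,053 kg, €141,207.30):
Base rate for 8088.35 is 19.5%.
Duty = €141,207.30 × 19.5% = €27,535.42.
Total = €12,246.56 + €9,659.74 + €27,535.42 = €49,441.72.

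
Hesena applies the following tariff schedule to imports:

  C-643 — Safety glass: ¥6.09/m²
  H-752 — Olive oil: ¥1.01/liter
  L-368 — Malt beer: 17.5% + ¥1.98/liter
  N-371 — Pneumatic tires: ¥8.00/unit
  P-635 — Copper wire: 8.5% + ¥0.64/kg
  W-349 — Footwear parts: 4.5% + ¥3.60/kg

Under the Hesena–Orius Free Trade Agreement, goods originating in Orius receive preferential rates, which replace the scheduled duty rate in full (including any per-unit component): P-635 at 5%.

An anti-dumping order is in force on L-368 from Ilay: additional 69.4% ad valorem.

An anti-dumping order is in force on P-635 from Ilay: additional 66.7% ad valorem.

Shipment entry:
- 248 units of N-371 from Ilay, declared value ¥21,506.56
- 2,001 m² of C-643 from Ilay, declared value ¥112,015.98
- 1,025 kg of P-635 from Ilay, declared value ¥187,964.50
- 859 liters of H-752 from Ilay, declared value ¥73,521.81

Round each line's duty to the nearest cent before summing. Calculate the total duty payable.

¥157,042.98

Line 1 (N-371, Ilay, 248 units, ¥21,506.56):
Base rate for N-371 is ¥8.00/unit.
Duty = 248 × ¥8.00 = ¥1,984.00.
Line 2 (C-643, Ilay, 2,001 m², ¥112,015.98):
Base rate for C-643 is ¥6.09/m².
Duty = 2,001 × ¥6.09 = ¥12,186.09.
Line 3 (P-635, Ilay, 1,025 kg, ¥187,964.50):
Base rate for P-635 is 8.5% + ¥0.64/kg.
P-635 has an FTA preferential rate, but origin Ilay is not Orius; base rate stands.
Additional duty on P-635 from Ilay: +66.7%. Applied ad valorem rate: 8.5% + 66.7% = 75.2%.
Duty = ¥187,964.50 × 75.2% + 1,025 × ¥0.64 = ¥142,005.30.
Line 4 (H-752, Ilay, 859 liters, ¥73,521.81):
Base rate for H-752 is ¥1.01/liter.
Duty = 859 × ¥1.01 = ¥867.59.
Total = ¥1,984.00 + ¥12,186.09 + ¥142,005.30 + ¥867.59 = ¥157,042.98.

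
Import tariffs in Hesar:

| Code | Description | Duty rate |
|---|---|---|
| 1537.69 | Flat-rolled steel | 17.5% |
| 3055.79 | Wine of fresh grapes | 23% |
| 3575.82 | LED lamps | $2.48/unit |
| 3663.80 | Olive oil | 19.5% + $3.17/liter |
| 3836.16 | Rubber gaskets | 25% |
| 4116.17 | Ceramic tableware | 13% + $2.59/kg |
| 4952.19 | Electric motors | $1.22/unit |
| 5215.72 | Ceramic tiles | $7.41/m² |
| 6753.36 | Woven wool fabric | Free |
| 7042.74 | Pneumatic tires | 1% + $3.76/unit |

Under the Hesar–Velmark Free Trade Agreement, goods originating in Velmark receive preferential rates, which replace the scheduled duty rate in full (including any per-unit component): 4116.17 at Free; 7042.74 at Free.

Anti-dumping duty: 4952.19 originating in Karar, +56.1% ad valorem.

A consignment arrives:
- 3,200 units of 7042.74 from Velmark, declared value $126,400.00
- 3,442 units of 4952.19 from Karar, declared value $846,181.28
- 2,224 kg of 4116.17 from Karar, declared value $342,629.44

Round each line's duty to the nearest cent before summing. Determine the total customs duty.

$529,208.93

Line 1 (7042.74, Velmark, 3,200 units, $126,400.00):
Base rate for 7042.74 is 1% + $3.76/unit.
Origin Velmark qualifies under the Hesar–Velmark agreement and 7042.74 is covered: preferential rate Free applies instead.
Duty = $126,400.00 × 0% = $0.00.
Line 2 (4952.19, Karar, 3,442 units, $846,181.28):
Base rate for 4952.19 is $1.22/unit.
Additional duty on 4952.19 from Karar: +56.1% ad valorem. Applied ad valorem rate = 56.1%.
Duty = $846,181.28 × 56.1% + 3,442 × $1.22 = $478,906.94.
Line 3 (4116.17, Karar, 2,224 kg, $342,629.44):
Base rate for 4116.17 is 13% + $2.59/kg.
4116.17 has an FTA preferential rate, but origin Karar is not Velmark; base rate stands.
Duty = $342,629.44 × 13% + 2,224 × $2.59 = $50,301.99.
Total = $0.00 + $478,906.94 + $50,301.99 = $529,208.93.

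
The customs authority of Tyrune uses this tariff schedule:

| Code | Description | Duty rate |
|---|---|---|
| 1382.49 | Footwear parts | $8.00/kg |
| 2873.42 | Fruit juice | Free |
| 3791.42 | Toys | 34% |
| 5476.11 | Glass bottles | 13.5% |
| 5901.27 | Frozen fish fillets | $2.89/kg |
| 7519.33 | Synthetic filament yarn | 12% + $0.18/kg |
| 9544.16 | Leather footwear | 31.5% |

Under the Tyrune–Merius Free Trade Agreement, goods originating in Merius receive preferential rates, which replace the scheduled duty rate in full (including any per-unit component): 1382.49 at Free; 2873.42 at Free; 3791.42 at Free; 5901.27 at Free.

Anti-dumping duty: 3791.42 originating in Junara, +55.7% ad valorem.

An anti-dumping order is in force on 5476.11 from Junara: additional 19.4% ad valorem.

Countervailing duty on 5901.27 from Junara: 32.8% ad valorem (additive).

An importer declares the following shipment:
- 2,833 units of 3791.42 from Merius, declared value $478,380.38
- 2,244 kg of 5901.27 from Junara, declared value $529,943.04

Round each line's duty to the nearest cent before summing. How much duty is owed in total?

Line 1 (3791.42, Merius, 2,833 units, $478,380.38):
Base rate for 3791.42 is 34%.
Origin Merius qualifies under the Tyrune–Merius agreement and 3791.42 is covered: preferential rate Free applies instead.
The additional-duty order on 3791.42 targets Junara, not Merius; it does not apply.
Duty = $478,380.38 × 0% = $0.00.
Line 2 (5901.27, Junara, 2,244 kg, $529,943.04):
Base rate for 5901.27 is $2.89/kg.
5901.27 has an FTA preferential rate, but origin Junara is not Merius; base rate stands.
Additional duty on 5901.27 from Junara: +32.8% ad valorem. Applied ad valorem rate = 32.8%.
Duty = $529,943.04 × 32.8% + 2,244 × $2.89 = $180,306.48.
Total = $0.00 + $180,306.48 = $180,306.48.

$180,306.48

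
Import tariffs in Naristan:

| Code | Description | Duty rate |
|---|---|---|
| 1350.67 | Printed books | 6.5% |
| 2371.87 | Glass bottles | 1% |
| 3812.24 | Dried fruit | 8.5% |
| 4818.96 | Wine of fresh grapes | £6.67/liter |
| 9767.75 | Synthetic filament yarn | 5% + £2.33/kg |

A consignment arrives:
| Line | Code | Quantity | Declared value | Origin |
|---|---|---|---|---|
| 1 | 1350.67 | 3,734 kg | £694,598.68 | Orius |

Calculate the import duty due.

£45,148.91

Line 1 (1350.67, Orius, 3,734 kg, £694,598.68):
Base rate for 1350.67 is 6.5%.
Duty = £694,598.68 × 6.5% = £45,148.91.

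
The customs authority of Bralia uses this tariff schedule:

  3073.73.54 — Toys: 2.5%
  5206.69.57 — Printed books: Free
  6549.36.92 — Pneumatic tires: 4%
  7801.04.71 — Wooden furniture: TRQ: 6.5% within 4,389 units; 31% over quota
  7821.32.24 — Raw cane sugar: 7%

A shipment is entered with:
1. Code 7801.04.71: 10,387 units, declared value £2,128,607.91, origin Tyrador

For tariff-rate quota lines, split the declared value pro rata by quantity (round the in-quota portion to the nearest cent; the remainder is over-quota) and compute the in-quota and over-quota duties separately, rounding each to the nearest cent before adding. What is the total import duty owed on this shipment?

Line 1 (7801.04.71, Tyrador, 10,387 units, £2,128,607.91):
Code 7801.04.71 is under a tariff-rate quota (threshold 4,389 units). In-quota: 4,389 units at 6.5%; over-quota: 5,998 units at 31%.
Pro-rata value split: in-quota = £2,128,607.91 × 4,389/10,387 = £899,437.77; over-quota = £2,128,607.91 − £899,437.77 = £1,229,170.14.
In-quota duty = £899,437.77 × 6.5% = £58,463.46. Over-quota duty = £1,229,170.14 × 31% = £381,042.74.
Line duty = £58,463.46 + £381,042.74 = £439,506.20.

£439,506.20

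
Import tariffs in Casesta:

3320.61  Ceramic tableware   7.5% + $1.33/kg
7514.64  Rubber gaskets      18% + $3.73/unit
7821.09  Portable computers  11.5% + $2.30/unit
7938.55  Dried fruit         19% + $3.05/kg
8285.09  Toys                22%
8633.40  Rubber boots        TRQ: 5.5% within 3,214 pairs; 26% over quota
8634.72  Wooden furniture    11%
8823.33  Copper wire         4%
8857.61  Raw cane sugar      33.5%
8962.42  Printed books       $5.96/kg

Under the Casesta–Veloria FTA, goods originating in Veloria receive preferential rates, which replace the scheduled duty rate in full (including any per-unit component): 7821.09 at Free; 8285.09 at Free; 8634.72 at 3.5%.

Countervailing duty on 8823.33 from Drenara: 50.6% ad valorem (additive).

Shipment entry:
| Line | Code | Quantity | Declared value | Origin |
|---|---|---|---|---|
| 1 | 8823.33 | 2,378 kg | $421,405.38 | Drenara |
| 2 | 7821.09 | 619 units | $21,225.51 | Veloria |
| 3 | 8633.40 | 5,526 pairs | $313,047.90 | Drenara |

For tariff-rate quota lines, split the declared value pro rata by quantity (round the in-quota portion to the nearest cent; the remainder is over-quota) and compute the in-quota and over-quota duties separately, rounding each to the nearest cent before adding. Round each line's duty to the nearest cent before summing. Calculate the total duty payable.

Line 1 (8823.33, Drenara, 2,378 kg, $421,405.38):
Base rate for 8823.33 is 4%.
Additional duty on 8823.33 from Drenara: +50.6%. Applied ad valorem rate: 4% + 50.6% = 54.6%.
Duty = $421,405.38 × 54.6% = $230,087.34.
Line 2 (7821.09, Veloria, 619 units, $21,225.51):
Base rate for 7821.09 is 11.5% + $2.30/unit.
Origin Veloria qualifies under the Casesta–Veloria agreement and 7821.09 is covered: preferential rate Free applies instead.
Duty = $21,225.51 × 0% = $0.00.
Line 3 (8633.40, Drenara, 5,526 pairs, $313,047.90):
Code 8633.40 is under a tariff-rate quota (threshold 3,214 pairs). In-quota: 3,214 pairs at 5.5%; over-quota: 2,312 pairs at 26%.
Pro-rata value split: in-quota = $313,047.90 × 3,214/5,526 = $182,073.10; over-quota = $313,047.90 − $182,073.10 = $130,974.80.
In-quota duty = $182,073.10 × 5.5% = $10,014.02. Over-quota duty = $130,974.80 × 26% = $34,053.45.
Line duty = $10,014.02 + $34,053.45 = $44,067.47.
Total = $230,087.34 + $0.00 + $44,067.47 = $274,154.81.

$274,154.81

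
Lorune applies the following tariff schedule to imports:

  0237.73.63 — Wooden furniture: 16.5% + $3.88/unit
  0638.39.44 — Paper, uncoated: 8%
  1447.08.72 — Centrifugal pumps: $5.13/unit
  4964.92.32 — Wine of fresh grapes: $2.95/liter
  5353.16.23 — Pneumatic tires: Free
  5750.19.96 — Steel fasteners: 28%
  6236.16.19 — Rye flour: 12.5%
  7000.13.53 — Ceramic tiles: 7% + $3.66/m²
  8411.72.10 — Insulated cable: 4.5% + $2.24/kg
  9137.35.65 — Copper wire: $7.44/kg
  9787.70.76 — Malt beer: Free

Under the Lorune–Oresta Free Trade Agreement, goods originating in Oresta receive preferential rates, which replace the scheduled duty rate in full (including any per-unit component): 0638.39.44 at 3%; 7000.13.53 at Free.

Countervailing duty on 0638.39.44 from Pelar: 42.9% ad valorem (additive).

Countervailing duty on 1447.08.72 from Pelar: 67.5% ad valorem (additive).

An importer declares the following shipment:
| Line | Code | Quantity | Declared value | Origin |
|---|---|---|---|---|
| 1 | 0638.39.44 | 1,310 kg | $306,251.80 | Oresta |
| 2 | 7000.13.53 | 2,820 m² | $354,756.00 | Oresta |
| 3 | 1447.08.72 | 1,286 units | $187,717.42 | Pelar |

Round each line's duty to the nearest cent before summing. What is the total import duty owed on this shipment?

Line 1 (0638.39.44, Oresta, 1,310 kg, $306,251.80):
Base rate for 0638.39.44 is 8%.
Origin Oresta qualifies under the Lorune–Oresta agreement and 0638.39.44 is covered: preferential rate 3% applies instead.
The additional-duty order on 0638.39.44 targets Pelar, not Oresta; it does not apply.
Duty = $306,251.80 × 3% = $9,187.55.
Line 2 (7000.13.53, Oresta, 2,820 m², $354,756.00):
Base rate for 7000.13.53 is 7% + $3.66/m².
Origin Oresta qualifies under the Lorune–Oresta agreement and 7000.13.53 is covered: preferential rate Free applies instead.
Duty = $354,756.00 × 0% = $0.00.
Line 3 (1447.08.72, Pelar, 1,286 units, $187,717.42):
Base rate for 1447.08.72 is $5.13/unit.
Additional duty on 1447.08.72 from Pelar: +67.5% ad valorem. Applied ad valorem rate = 67.5%.
Duty = $187,717.42 × 67.5% + 1,286 × $5.13 = $133,306.44.
Total = $9,187.55 + $0.00 + $133,306.44 = $142,493.99.

$142,493.99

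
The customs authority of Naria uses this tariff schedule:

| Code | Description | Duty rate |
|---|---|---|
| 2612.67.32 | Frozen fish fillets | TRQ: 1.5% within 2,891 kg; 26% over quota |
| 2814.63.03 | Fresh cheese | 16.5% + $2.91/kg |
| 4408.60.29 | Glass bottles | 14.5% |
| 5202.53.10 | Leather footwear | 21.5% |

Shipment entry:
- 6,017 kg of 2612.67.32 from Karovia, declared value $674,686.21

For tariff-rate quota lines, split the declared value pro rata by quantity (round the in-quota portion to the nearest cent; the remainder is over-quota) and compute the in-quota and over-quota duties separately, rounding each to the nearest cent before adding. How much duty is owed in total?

Line 1 (2612.67.32, Karovia, 6,017 kg, $674,686.21):
Code 2612.67.32 is under a tariff-rate quota (threshold 2,891 kg). In-quota: 2,891 kg at 1.5%; over-quota: 3,126 kg at 26%.
Pro-rata value split: in-quota = $674,686.21 × 2,891/6,017 = $324,167.83; over-quota = $674,686.21 − $324,167.83 = $350,518.38.
In-quota duty = $324,167.83 × 1.5% = $4,862.52. Over-quota duty = $350,518.38 × 26% = $91,134.78.
Line duty = $4,862.52 + $91,134.78 = $95,997.30.

$95,997.30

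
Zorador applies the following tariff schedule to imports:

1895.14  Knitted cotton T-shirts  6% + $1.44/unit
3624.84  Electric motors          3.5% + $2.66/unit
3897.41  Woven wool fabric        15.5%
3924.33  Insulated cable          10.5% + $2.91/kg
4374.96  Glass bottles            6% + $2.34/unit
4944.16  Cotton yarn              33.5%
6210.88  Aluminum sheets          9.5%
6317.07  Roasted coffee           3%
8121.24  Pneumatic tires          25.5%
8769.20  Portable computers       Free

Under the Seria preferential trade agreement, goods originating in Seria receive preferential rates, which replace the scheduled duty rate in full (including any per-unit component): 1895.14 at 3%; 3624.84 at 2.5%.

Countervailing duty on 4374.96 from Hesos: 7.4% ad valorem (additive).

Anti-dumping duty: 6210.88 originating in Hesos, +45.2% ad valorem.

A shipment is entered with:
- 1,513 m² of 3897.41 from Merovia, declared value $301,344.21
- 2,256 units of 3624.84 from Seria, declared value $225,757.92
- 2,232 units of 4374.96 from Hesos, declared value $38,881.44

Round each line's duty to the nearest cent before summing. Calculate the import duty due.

Line 1 (3897.41, Merovia, 1,513 m², $301,344.21):
Base rate for 3897.41 is 15.5%.
Duty = $301,344.21 × 15.5% = $46,708.35.
Line 2 (3624.84, Seria, 2,256 units, $225,757.92):
Base rate for 3624.84 is 3.5% + $2.66/unit.
Origin Seria qualifies under the Zorador–Seria agreement and 3624.84 is covered: preferential rate 2.5% applies instead.
Duty = $225,757.92 × 2.5% = $5,643.95.
Line 3 (4374.96, Hesos, 2,232 units, $38,881.44):
Base rate for 4374.96 is 6% + $2.34/unit.
Additional duty on 4374.96 from Hesos: +7.4%. Applied ad valorem rate: 6% + 7.4% = 13.4%.
Duty = $38,881.44 × 13.4% + 2,232 × $2.34 = $10,432.99.
Total = $46,708.35 + $5,643.95 + $10,432.99 = $62,785.29.

$62,785.29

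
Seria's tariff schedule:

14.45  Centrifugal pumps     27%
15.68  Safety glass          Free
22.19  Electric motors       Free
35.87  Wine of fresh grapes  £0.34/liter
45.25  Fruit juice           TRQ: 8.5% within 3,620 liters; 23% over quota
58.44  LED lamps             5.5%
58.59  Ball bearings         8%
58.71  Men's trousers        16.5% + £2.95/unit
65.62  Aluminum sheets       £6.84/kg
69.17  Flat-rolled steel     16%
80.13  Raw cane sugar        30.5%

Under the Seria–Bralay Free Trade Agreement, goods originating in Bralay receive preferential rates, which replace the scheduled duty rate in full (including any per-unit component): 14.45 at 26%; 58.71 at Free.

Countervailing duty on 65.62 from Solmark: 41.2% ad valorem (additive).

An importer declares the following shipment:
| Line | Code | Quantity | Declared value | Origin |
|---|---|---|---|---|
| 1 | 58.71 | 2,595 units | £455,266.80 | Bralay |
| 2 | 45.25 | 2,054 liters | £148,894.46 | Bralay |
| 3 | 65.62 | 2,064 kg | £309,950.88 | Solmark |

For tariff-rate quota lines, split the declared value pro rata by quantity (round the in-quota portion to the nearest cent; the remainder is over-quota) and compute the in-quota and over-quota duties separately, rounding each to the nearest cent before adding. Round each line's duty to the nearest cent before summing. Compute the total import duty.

£154,473.55

Line 1 (58.71, Bralay, 2,595 units, £455,266.80):
Base rate for 58.71 is 16.5% + £2.95/unit.
Origin Bralay qualifies under the Seria–Bralay agreement and 58.71 is covered: preferential rate Free applies instead.
Duty = £455,266.80 × 0% = £0.00.
Line 2 (45.25, Bralay, 2,054 liters, £148,894.46):
Code 45.25 is under a tariff-rate quota (threshold 3,620 liters). Quantity 2,054 liters is within the quota, so the in-quota rate 8.5% applies to the full value.
Duty = £148,894.46 × 8.5% = £12,656.03.
Line 3 (65.62, Solmark, 2,064 kg, £309,950.88):
Base rate for 65.62 is £6.84/kg.
Additional duty on 65.62 from Solmark: +41.2% ad valorem. Applied ad valorem rate = 41.2%.
Duty = £309,950.88 × 41.2% + 2,064 × £6.84 = £141,817.52.
Total = £0.00 + £12,656.03 + £141,817.52 = £154,473.55.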